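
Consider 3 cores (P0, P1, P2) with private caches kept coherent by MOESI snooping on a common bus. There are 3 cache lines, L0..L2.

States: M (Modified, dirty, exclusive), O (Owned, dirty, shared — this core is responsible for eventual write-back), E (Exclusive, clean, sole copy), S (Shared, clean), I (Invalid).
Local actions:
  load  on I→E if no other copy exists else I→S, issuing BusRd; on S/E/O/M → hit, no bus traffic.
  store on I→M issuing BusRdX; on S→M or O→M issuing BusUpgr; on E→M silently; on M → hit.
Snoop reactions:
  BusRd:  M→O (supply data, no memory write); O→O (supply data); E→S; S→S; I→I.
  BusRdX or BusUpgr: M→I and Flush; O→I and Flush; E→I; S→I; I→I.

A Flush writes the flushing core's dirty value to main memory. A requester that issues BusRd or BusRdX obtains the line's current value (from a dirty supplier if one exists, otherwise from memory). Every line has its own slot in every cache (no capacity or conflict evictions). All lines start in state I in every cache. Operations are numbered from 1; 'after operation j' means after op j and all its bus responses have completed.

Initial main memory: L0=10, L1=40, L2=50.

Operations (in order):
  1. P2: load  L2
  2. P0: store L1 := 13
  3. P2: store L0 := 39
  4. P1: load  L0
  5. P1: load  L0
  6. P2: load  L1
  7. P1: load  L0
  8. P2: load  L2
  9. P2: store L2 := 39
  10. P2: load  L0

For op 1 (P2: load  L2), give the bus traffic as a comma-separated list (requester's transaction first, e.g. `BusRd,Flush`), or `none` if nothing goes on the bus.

  op1 P2: load  L2 → I/I/E on L2; bus BusRd; mem=50
  op2 P0: store L1 := 13 → M/I/I on L1; bus BusRdX; mem=40
  op3 P2: store L0 := 39 → I/I/M on L0; bus BusRdX; mem=10
  op4 P1: load  L0 → I/S/O on L0; bus BusRd; mem=10
  op5 P1: load  L0 → I/S/O on L0; bus (none); mem=10
  op6 P2: load  L1 → O/I/S on L1; bus BusRd; mem=40
  op7 P1: load  L0 → I/S/O on L0; bus (none); mem=10
  op8 P2: load  L2 → I/I/E on L2; bus (none); mem=50
  op9 P2: store L2 := 39 → I/I/M on L2; bus (none); mem=50
  op10 P2: load  L0 → I/S/O on L0; bus (none); mem=10

bus = BusRd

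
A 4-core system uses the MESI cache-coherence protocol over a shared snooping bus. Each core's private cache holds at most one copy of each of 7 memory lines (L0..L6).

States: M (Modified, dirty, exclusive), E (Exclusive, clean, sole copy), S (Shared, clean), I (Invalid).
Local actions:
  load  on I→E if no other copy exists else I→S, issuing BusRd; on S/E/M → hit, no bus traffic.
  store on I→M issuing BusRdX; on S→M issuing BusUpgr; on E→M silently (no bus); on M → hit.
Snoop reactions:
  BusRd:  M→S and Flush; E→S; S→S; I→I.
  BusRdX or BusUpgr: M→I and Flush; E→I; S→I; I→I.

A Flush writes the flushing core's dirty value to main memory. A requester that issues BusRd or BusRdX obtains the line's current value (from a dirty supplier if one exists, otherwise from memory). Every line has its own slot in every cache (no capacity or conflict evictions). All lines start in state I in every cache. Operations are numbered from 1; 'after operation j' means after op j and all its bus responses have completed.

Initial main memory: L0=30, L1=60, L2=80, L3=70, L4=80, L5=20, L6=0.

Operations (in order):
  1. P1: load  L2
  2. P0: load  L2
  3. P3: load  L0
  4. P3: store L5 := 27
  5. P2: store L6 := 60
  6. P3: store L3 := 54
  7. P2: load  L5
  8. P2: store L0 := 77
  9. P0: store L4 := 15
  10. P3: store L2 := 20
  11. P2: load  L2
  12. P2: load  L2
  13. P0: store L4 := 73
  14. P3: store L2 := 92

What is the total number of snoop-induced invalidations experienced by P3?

invalidations = 1

1. P1: load  L2  bus=[BusRd]  L2: P0=I P1=E P2=I P3=I  mem[L2]=80
2. P0: load  L2  bus=[BusRd]  L2: P0=S P1=S P2=I P3=I  mem[L2]=80
3. P3: load  L0  bus=[BusRd]  L0: P0=I P1=I P2=I P3=E  mem[L0]=30
4. P3: store L5 := 27  bus=[BusRdX]  L5: P0=I P1=I P2=I P3=M  mem[L5]=20
5. P2: store L6 := 60  bus=[BusRdX]  L6: P0=I P1=I P2=M P3=I  mem[L6]=0
6. P3: store L3 := 54  bus=[BusRdX]  L3: P0=I P1=I P2=I P3=M  mem[L3]=70
7. P2: load  L5  bus=[BusRd,Flush]  L5: P0=I P1=I P2=S P3=S  mem[L5]=27
8. P2: store L0 := 77  bus=[BusRdX]  L0: P0=I P1=I P2=M P3=I  mem[L0]=30
9. P0: store L4 := 15  bus=[BusRdX]  L4: P0=M P1=I P2=I P3=I  mem[L4]=80
10. P3: store L2 := 20  bus=[BusRdX]  L2: P0=I P1=I P2=I P3=M  mem[L2]=80
11. P2: load  L2  bus=[BusRd,Flush]  L2: P0=I P1=I P2=S P3=S  mem[L2]=20
12. P2: load  L2  bus=[-]  L2: P0=I P1=I P2=S P3=S  mem[L2]=20
13. P0: store L4 := 73  bus=[-]  L4: P0=M P1=I P2=I P3=I  mem[L4]=80
14. P3: store L2 := 92  bus=[BusUpgr]  L2: P0=I P1=I P2=I P3=M  mem[L2]=20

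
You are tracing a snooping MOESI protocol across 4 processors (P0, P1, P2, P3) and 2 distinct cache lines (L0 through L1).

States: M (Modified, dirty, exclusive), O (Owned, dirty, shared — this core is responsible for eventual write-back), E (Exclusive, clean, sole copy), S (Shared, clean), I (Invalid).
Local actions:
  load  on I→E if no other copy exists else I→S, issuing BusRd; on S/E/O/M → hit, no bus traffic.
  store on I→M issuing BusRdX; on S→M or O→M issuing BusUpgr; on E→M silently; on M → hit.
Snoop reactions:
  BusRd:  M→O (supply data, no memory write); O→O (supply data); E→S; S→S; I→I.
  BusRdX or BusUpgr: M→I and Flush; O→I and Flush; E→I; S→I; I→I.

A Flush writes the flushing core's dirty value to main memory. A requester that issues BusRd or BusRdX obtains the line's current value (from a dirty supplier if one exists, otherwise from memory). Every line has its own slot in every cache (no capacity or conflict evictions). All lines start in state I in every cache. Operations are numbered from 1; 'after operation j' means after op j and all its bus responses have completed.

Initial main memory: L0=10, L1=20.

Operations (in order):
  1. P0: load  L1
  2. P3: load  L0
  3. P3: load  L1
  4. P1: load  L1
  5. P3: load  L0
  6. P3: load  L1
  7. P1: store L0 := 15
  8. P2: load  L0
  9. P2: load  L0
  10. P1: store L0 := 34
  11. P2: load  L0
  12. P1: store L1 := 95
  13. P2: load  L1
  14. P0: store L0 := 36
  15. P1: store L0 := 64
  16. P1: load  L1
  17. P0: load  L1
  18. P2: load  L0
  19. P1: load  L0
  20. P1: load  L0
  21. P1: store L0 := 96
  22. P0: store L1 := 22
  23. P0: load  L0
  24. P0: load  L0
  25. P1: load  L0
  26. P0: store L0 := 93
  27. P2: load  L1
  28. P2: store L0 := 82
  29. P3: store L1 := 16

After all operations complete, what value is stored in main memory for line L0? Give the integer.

memory[L0] = 93

  op1 P0: load  L1 → E/I/I/I on L1; bus BusRd; mem=20
  op2 P3: load  L0 → I/I/I/E on L0; bus BusRd; mem=10
  op3 P3: load  L1 → S/I/I/S on L1; bus BusRd; mem=20
  op4 P1: load  L1 → S/S/I/S on L1; bus BusRd; mem=20
  op5 P3: load  L0 → I/I/I/E on L0; bus (none); mem=10
  op6 P3: load  L1 → S/S/I/S on L1; bus (none); mem=20
  op7 P1: store L0 := 15 → I/M/I/I on L0; bus BusRdX; mem=10
  op8 P2: load  L0 → I/O/S/I on L0; bus BusRd; mem=10
  op9 P2: load  L0 → I/O/S/I on L0; bus (none); mem=10
  op10 P1: store L0 := 34 → I/M/I/I on L0; bus BusUpgr; mem=10
  op11 P2: load  L0 → I/O/S/I on L0; bus BusRd; mem=10
  op12 P1: store L1 := 95 → I/M/I/I on L1; bus BusUpgr; mem=20
  op13 P2: load  L1 → I/O/S/I on L1; bus BusRd; mem=20
  op14 P0: store L0 := 36 → M/I/I/I on L0; bus BusRdX Flush; mem=34
  op15 P1: store L0 := 64 → I/M/I/I on L0; bus BusRdX Flush; mem=36
  op16 P1: load  L1 → I/O/S/I on L1; bus (none); mem=20
  op17 P0: load  L1 → S/O/S/I on L1; bus BusRd; mem=20
  op18 P2: load  L0 → I/O/S/I on L0; bus BusRd; mem=36
  op19 P1: load  L0 → I/O/S/I on L0; bus (none); mem=36
  op20 P1: load  L0 → I/O/S/I on L0; bus (none); mem=36
  op21 P1: store L0 := 96 → I/M/I/I on L0; bus BusUpgr; mem=36
  op22 P0: store L1 := 22 → M/I/I/I on L1; bus BusUpgr Flush; mem=95
  op23 P0: load  L0 → S/O/I/I on L0; bus BusRd; mem=36
  op24 P0: load  L0 → S/O/I/I on L0; bus (none); mem=36
  op25 P1: load  L0 → S/O/I/I on L0; bus (none); mem=36
  op26 P0: store L0 := 93 → M/I/I/I on L0; bus BusUpgr Flush; mem=96
  op27 P2: load  L1 → O/I/S/I on L1; bus BusRd; mem=95
  op28 P2: store L0 := 82 → I/I/M/I on L0; bus BusRdX Flush; mem=93
  op29 P3: store L1 := 16 → I/I/I/M on L1; bus BusRdX Flush; mem=22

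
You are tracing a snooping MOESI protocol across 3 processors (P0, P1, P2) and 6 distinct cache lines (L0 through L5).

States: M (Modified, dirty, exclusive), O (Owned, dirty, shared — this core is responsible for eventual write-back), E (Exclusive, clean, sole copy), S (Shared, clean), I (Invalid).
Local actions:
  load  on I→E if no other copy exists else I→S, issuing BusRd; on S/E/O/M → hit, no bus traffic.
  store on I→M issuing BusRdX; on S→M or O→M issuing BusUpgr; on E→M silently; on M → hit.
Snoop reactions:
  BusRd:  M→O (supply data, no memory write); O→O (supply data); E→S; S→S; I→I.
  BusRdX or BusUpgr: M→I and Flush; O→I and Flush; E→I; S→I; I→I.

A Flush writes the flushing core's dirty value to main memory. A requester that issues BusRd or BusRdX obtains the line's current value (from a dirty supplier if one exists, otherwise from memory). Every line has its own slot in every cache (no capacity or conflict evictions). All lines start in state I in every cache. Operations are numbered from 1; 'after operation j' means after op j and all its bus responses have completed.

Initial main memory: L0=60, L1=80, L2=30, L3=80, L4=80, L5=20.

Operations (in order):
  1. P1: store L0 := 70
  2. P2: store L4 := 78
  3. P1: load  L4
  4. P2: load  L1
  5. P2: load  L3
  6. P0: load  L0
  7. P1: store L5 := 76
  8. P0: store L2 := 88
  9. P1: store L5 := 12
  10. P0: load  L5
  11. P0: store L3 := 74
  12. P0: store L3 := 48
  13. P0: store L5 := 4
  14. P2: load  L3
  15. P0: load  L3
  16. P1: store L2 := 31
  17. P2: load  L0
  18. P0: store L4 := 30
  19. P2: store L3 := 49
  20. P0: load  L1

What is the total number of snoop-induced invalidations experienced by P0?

1. P1: store L0 := 70  bus=[BusRdX]  L0: P0=I P1=M P2=I  mem[L0]=60
2. P2: store L4 := 78  bus=[BusRdX]  L4: P0=I P1=I P2=M  mem[L4]=80
3. P1: load  L4  bus=[BusRd]  L4: P0=I P1=S P2=O  mem[L4]=80
4. P2: load  L1  bus=[BusRd]  L1: P0=I P1=I P2=E  mem[L1]=80
5. P2: load  L3  bus=[BusRd]  L3: P0=I P1=I P2=E  mem[L3]=80
6. P0: load  L0  bus=[BusRd]  L0: P0=S P1=O P2=I  mem[L0]=60
7. P1: store L5 := 76  bus=[BusRdX]  L5: P0=I P1=M P2=I  mem[L5]=20
8. P0: store L2 := 88  bus=[BusRdX]  L2: P0=M P1=I P2=I  mem[L2]=30
9. P1: store L5 := 12  bus=[-]  L5: P0=I P1=M P2=I  mem[L5]=20
10. P0: load  L5  bus=[BusRd]  L5: P0=S P1=O P2=I  mem[L5]=20
11. P0: store L3 := 74  bus=[BusRdX]  L3: P0=M P1=I P2=I  mem[L3]=80
12. P0: store L3 := 48  bus=[-]  L3: P0=M P1=I P2=I  mem[L3]=80
13. P0: store L5 := 4  bus=[BusUpgr,Flush]  L5: P0=M P1=I P2=I  mem[L5]=12
14. P2: load  L3  bus=[BusRd]  L3: P0=O P1=I P2=S  mem[L3]=80
15. P0: load  L3  bus=[-]  L3: P0=O P1=I P2=S  mem[L3]=80
16. P1: store L2 := 31  bus=[BusRdX,Flush]  L2: P0=I P1=M P2=I  mem[L2]=88
17. P2: load  L0  bus=[BusRd]  L0: P0=S P1=O P2=S  mem[L0]=60
18. P0: store L4 := 30  bus=[BusRdX,Flush]  L4: P0=M P1=I P2=I  mem[L4]=78
19. P2: store L3 := 49  bus=[BusUpgr,Flush]  L3: P0=I P1=I P2=M  mem[L3]=48
20. P0: load  L1  bus=[BusRd]  L1: P0=S P1=I P2=S  mem[L1]=80

invalidations = 2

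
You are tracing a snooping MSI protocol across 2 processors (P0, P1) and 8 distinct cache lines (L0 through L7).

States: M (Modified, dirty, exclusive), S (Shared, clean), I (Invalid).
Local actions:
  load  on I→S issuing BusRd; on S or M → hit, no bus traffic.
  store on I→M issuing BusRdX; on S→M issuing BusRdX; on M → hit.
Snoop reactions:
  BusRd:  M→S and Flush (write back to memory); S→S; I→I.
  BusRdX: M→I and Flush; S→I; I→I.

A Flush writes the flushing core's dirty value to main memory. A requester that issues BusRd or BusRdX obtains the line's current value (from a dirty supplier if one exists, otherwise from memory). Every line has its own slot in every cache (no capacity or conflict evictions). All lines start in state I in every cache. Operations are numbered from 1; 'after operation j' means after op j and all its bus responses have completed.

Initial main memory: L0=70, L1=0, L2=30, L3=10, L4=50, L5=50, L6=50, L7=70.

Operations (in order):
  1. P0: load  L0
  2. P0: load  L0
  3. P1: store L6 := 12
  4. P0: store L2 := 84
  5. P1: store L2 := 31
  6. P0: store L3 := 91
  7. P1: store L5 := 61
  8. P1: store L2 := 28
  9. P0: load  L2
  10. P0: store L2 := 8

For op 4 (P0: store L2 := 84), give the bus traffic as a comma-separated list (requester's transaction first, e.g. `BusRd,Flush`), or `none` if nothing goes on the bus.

step 1: P0: load  L0  ⟶  SI  (L0)  txn=BusRd  M[L0]=70
step 2: P0: load  L0  ⟶  SI  (L0)  txn=∅  M[L0]=70
step 3: P1: store L6 := 12  ⟶  IM  (L6)  txn=BusRdX  M[L6]=50
step 4: P0: store L2 := 84  ⟶  MI  (L2)  txn=BusRdX  M[L2]=30
step 5: P1: store L2 := 31  ⟶  IM  (L2)  txn=BusRdX+Flush  M[L2]=84
step 6: P0: store L3 := 91  ⟶  MI  (L3)  txn=BusRdX  M[L3]=10
step 7: P1: store L5 := 61  ⟶  IM  (L5)  txn=BusRdX  M[L5]=50
step 8: P1: store L2 := 28  ⟶  IM  (L2)  txn=∅  M[L2]=84
step 9: P0: load  L2  ⟶  SS  (L2)  txn=BusRd+Flush  M[L2]=28
step 10: P0: store L2 := 8  ⟶  MI  (L2)  txn=BusRdX  M[L2]=28

bus = BusRdX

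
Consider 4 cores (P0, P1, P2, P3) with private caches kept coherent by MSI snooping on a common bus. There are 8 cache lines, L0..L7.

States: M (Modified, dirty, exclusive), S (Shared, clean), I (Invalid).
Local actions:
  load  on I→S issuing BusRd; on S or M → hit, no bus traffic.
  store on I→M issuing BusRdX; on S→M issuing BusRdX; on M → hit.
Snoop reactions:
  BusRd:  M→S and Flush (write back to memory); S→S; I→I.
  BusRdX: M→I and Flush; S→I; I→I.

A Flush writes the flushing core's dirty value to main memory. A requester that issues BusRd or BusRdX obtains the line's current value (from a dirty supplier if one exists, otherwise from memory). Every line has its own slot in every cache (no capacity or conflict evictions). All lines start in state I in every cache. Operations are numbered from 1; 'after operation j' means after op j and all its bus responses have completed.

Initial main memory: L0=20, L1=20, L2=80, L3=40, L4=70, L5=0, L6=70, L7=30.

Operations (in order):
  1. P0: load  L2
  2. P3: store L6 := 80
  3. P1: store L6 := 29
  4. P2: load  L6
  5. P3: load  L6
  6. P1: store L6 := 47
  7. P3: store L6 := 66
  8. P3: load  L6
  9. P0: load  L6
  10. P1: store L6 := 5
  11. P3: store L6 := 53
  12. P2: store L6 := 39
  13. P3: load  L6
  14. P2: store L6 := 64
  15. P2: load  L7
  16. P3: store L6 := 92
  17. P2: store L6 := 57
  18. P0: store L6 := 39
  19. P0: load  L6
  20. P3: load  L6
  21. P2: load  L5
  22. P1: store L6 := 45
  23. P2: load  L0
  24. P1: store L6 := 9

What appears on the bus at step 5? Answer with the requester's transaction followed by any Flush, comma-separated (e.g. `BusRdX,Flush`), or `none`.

bus = BusRd

step 1: P0: load  L2  ⟶  SIII  (L2)  txn=BusRd  M[L2]=80
step 2: P3: store L6 := 80  ⟶  IIIM  (L6)  txn=BusRdX  M[L6]=70
step 3: P1: store L6 := 29  ⟶  IMII  (L6)  txn=BusRdX+Flush  M[L6]=80
step 4: P2: load  L6  ⟶  ISSI  (L6)  txn=BusRd+Flush  M[L6]=29
step 5: P3: load  L6  ⟶  ISSS  (L6)  txn=BusRd  M[L6]=29
step 6: P1: store L6 := 47  ⟶  IMII  (L6)  txn=BusRdX  M[L6]=29
step 7: P3: store L6 := 66  ⟶  IIIM  (L6)  txn=BusRdX+Flush  M[L6]=47
step 8: P3: load  L6  ⟶  IIIM  (L6)  txn=∅  M[L6]=47
step 9: P0: load  L6  ⟶  SIIS  (L6)  txn=BusRd+Flush  M[L6]=66
step 10: P1: store L6 := 5  ⟶  IMII  (L6)  txn=BusRdX  M[L6]=66
step 11: P3: store L6 := 53  ⟶  IIIM  (L6)  txn=BusRdX+Flush  M[L6]=5
step 12: P2: store L6 := 39  ⟶  IIMI  (L6)  txn=BusRdX+Flush  M[L6]=53
step 13: P3: load  L6  ⟶  IISS  (L6)  txn=BusRd+Flush  M[L6]=39
step 14: P2: store L6 := 64  ⟶  IIMI  (L6)  txn=BusRdX  M[L6]=39
step 15: P2: load  L7  ⟶  IISI  (L7)  txn=BusRd  M[L7]=30
step 16: P3: store L6 := 92  ⟶  IIIM  (L6)  txn=BusRdX+Flush  M[L6]=64
step 17: P2: store L6 := 57  ⟶  IIMI  (L6)  txn=BusRdX+Flush  M[L6]=92
step 18: P0: store L6 := 39  ⟶  MIII  (L6)  txn=BusRdX+Flush  M[L6]=57
step 19: P0: load  L6  ⟶  MIII  (L6)  txn=∅  M[L6]=57
step 20: P3: load  L6  ⟶  SIIS  (L6)  txn=BusRd+Flush  M[L6]=39
step 21: P2: load  L5  ⟶  IISI  (L5)  txn=BusRd  M[L5]=0
step 22: P1: store L6 := 45  ⟶  IMII  (L6)  txn=BusRdX  M[L6]=39
step 23: P2: load  L0  ⟶  IISI  (L0)  txn=BusRd  M[L0]=20
step 24: P1: store L6 := 9  ⟶  IMII  (L6)  txn=∅  M[L6]=39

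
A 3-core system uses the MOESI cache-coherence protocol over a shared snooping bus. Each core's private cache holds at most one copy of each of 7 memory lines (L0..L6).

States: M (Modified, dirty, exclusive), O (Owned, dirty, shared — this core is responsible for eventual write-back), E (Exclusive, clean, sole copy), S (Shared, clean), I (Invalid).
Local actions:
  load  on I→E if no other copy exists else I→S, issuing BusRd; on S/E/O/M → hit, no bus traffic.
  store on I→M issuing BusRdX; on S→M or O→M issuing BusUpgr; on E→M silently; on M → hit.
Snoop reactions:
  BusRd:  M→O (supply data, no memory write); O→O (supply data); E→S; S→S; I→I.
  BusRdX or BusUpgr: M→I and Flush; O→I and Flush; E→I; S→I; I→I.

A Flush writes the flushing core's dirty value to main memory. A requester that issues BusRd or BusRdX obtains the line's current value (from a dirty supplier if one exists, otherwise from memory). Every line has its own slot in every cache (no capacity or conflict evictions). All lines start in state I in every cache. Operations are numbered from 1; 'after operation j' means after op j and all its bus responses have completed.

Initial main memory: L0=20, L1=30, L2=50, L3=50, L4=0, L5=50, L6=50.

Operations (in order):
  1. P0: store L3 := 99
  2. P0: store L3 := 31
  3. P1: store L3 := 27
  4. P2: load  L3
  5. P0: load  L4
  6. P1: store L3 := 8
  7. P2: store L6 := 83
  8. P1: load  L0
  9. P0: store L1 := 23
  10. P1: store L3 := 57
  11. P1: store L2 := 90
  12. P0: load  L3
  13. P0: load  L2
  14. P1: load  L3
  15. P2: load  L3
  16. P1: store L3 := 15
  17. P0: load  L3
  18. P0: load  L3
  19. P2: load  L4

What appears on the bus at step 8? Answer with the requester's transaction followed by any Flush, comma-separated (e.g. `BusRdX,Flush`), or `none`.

step 1: P0: store L3 := 99  ⟶  MII  (L3)  txn=BusRdX  M[L3]=50
step 2: P0: store L3 := 31  ⟶  MII  (L3)  txn=∅  M[L3]=50
step 3: P1: store L3 := 27  ⟶  IMI  (L3)  txn=BusRdX+Flush  M[L3]=31
step 4: P2: load  L3  ⟶  IOS  (L3)  txn=BusRd  M[L3]=31
step 5: P0: load  L4  ⟶  EII  (L4)  txn=BusRd  M[L4]=0
step 6: P1: store L3 := 8  ⟶  IMI  (L3)  txn=BusUpgr  M[L3]=31
step 7: P2: store L6 := 83  ⟶  IIM  (L6)  txn=BusRdX  M[L6]=50
step 8: P1: load  L0  ⟶  IEI  (L0)  txn=BusRd  M[L0]=20
step 9: P0: store L1 := 23  ⟶  MII  (L1)  txn=BusRdX  M[L1]=30
step 10: P1: store L3 := 57  ⟶  IMI  (L3)  txn=∅  M[L3]=31
step 11: P1: store L2 := 90  ⟶  IMI  (L2)  txn=BusRdX  M[L2]=50
step 12: P0: load  L3  ⟶  SOI  (L3)  txn=BusRd  M[L3]=31
step 13: P0: load  L2  ⟶  SOI  (L2)  txn=BusRd  M[L2]=50
step 14: P1: load  L3  ⟶  SOI  (L3)  txn=∅  M[L3]=31
step 15: P2: load  L3  ⟶  SOS  (L3)  txn=BusRd  M[L3]=31
step 16: P1: store L3 := 15  ⟶  IMI  (L3)  txn=BusUpgr  M[L3]=31
step 17: P0: load  L3  ⟶  SOI  (L3)  txn=BusRd  M[L3]=31
step 18: P0: load  L3  ⟶  SOI  (L3)  txn=∅  M[L3]=31
step 19: P2: load  L4  ⟶  SIS  (L4)  txn=BusRd  M[L4]=0

bus = BusRd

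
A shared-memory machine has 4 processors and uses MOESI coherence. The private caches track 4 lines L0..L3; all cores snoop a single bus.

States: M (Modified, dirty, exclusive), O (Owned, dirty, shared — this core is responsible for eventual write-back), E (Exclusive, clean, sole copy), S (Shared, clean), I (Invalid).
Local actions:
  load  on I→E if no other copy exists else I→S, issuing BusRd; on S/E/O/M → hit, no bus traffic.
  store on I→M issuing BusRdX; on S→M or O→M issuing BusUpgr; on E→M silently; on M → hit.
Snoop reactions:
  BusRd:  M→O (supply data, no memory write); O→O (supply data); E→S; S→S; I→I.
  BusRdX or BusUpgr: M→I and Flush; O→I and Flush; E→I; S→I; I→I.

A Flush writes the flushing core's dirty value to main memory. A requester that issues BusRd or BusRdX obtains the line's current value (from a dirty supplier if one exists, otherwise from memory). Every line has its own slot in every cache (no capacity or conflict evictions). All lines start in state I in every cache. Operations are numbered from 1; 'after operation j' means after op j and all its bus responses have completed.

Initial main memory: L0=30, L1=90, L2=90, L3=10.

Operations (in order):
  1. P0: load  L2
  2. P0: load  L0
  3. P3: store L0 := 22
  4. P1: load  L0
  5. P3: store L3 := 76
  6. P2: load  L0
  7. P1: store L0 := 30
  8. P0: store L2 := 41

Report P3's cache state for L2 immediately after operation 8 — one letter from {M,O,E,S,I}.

  op1 P0: load  L2 → E/I/I/I on L2; bus BusRd; mem=90
  op2 P0: load  L0 → E/I/I/I on L0; bus BusRd; mem=30
  op3 P3: store L0 := 22 → I/I/I/M on L0; bus BusRdX; mem=30
  op4 P1: load  L0 → I/S/I/O on L0; bus BusRd; mem=30
  op5 P3: store L3 := 76 → I/I/I/M on L3; bus BusRdX; mem=10
  op6 P2: load  L0 → I/S/S/O on L0; bus BusRd; mem=30
  op7 P1: store L0 := 30 → I/M/I/I on L0; bus BusUpgr Flush; mem=22
  op8 P0: store L2 := 41 → M/I/I/I on L2; bus (none); mem=90

state = I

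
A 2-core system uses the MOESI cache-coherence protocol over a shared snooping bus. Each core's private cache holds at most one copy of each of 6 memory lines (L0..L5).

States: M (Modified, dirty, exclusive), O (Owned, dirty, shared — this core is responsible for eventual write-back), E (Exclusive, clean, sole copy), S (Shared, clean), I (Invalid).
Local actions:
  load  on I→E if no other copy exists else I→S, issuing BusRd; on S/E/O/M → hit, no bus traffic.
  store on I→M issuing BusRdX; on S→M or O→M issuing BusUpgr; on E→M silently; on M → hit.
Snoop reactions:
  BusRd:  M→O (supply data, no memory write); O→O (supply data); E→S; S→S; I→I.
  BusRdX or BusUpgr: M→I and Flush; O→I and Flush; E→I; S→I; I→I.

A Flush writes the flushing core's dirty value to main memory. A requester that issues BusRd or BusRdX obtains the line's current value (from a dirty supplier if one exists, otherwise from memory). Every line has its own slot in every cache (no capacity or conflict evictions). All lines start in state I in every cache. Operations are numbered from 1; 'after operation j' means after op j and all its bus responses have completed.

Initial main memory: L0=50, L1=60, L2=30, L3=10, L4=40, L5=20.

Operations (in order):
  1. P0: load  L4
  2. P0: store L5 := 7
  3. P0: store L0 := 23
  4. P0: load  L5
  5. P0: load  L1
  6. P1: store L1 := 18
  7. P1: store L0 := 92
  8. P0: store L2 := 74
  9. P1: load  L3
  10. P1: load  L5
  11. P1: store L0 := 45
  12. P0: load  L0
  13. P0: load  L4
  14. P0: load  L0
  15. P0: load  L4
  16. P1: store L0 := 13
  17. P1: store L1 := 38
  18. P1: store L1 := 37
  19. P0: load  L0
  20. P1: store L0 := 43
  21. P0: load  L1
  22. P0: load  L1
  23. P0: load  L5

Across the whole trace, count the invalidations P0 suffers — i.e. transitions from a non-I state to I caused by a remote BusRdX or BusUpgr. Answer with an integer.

  op1 P0: load  L4 → E/I on L4; bus BusRd; mem=40
  op2 P0: store L5 := 7 → M/I on L5; bus BusRdX; mem=20
  op3 P0: store L0 := 23 → M/I on L0; bus BusRdX; mem=50
  op4 P0: load  L5 → M/I on L5; bus (none); mem=20
  op5 P0: load  L1 → E/I on L1; bus BusRd; mem=60
  op6 P1: store L1 := 18 → I/M on L1; bus BusRdX; mem=60
  op7 P1: store L0 := 92 → I/M on L0; bus BusRdX Flush; mem=23
  op8 P0: store L2 := 74 → M/I on L2; bus BusRdX; mem=30
  op9 P1: load  L3 → I/E on L3; bus BusRd; mem=10
  op10 P1: load  L5 → O/S on L5; bus BusRd; mem=20
  op11 P1: store L0 := 45 → I/M on L0; bus (none); mem=23
  op12 P0: load  L0 → S/O on L0; bus BusRd; mem=23
  op13 P0: load  L4 → E/I on L4; bus (none); mem=40
  op14 P0: load  L0 → S/O on L0; bus (none); mem=23
  op15 P0: load  L4 → E/I on L4; bus (none); mem=40
  op16 P1: store L0 := 13 → I/M on L0; bus BusUpgr; mem=23
  op17 P1: store L1 := 38 → I/M on L1; bus (none); mem=60
  op18 P1: store L1 := 37 → I/M on L1; bus (none); mem=60
  op19 P0: load  L0 → S/O on L0; bus BusRd; mem=23
  op20 P1: store L0 := 43 → I/M on L0; bus BusUpgr; mem=23
  op21 P0: load  L1 → S/O on L1; bus BusRd; mem=60
  op22 P0: load  L1 → S/O on L1; bus (none); mem=60
  op23 P0: load  L5 → O/S on L5; bus (none); mem=20

invalidations = 4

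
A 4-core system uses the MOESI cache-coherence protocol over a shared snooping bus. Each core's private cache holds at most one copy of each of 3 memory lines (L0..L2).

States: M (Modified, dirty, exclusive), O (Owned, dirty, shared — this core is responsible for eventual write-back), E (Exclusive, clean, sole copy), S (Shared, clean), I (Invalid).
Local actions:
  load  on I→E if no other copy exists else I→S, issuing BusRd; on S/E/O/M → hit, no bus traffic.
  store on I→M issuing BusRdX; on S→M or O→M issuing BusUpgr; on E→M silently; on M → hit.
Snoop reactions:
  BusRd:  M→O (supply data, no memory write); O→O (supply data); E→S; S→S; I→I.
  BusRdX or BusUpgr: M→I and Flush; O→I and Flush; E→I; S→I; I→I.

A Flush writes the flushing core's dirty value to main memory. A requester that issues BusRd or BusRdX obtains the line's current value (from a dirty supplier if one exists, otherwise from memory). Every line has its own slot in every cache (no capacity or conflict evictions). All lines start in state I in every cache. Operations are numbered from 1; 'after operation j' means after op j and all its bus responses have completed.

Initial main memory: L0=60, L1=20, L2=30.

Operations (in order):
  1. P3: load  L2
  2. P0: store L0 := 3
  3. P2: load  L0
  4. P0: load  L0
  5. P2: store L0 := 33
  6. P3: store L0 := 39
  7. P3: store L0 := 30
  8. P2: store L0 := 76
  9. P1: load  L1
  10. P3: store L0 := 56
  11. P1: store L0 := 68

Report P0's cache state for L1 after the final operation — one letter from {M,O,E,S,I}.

step 1: P3: load  L2  ⟶  IIIE  (L2)  txn=BusRd  M[L2]=30
step 2: P0: store L0 := 3  ⟶  MIII  (L0)  txn=BusRdX  M[L0]=60
step 3: P2: load  L0  ⟶  OISI  (L0)  txn=BusRd  M[L0]=60
step 4: P0: load  L0  ⟶  OISI  (L0)  txn=∅  M[L0]=60
step 5: P2: store L0 := 33  ⟶  IIMI  (L0)  txn=BusUpgr+Flush  M[L0]=3
step 6: P3: store L0 := 39  ⟶  IIIM  (L0)  txn=BusRdX+Flush  M[L0]=33
step 7: P3: store L0 := 30  ⟶  IIIM  (L0)  txn=∅  M[L0]=33
step 8: P2: store L0 := 76  ⟶  IIMI  (L0)  txn=BusRdX+Flush  M[L0]=30
step 9: P1: load  L1  ⟶  IEII  (L1)  txn=BusRd  M[L1]=20
step 10: P3: store L0 := 56  ⟶  IIIM  (L0)  txn=BusRdX+Flush  M[L0]=76
step 11: P1: store L0 := 68  ⟶  IMII  (L0)  txn=BusRdX+Flush  M[L0]=56

state = I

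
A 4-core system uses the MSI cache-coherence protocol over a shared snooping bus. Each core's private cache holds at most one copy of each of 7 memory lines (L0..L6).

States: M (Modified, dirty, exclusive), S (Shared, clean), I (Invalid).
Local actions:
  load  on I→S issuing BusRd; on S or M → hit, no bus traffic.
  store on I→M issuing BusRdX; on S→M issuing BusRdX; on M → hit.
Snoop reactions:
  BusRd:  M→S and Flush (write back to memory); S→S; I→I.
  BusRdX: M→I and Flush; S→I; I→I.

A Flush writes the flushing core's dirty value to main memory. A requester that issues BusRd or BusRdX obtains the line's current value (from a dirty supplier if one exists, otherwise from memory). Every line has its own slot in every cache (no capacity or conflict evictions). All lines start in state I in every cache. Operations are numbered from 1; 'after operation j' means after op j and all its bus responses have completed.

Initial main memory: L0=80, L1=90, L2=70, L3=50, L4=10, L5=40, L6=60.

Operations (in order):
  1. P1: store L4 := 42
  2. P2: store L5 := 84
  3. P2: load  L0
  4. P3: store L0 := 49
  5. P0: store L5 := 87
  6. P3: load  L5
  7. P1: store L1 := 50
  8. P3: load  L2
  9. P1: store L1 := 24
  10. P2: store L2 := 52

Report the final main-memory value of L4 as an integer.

memory[L4] = 10

1. P1: store L4 := 42  bus=[BusRdX]  L4: P0=I P1=M P2=I P3=I  mem[L4]=10
2. P2: store L5 := 84  bus=[BusRdX]  L5: P0=I P1=I P2=M P3=I  mem[L5]=40
3. P2: load  L0  bus=[BusRd]  L0: P0=I P1=I P2=S P3=I  mem[L0]=80
4. P3: store L0 := 49  bus=[BusRdX]  L0: P0=I P1=I P2=I P3=M  mem[L0]=80
5. P0: store L5 := 87  bus=[BusRdX,Flush]  L5: P0=M P1=I P2=I P3=I  mem[L5]=84
6. P3: load  L5  bus=[BusRd,Flush]  L5: P0=S P1=I P2=I P3=S  mem[L5]=87
7. P1: store L1 := 50  bus=[BusRdX]  L1: P0=I P1=M P2=I P3=I  mem[L1]=90
8. P3: load  L2  bus=[BusRd]  L2: P0=I P1=I P2=I P3=S  mem[L2]=70
9. P1: store L1 := 24  bus=[-]  L1: P0=I P1=M P2=I P3=I  mem[L1]=90
10. P2: store L2 := 52  bus=[BusRdX]  L2: P0=I P1=I P2=M P3=I  mem[L2]=70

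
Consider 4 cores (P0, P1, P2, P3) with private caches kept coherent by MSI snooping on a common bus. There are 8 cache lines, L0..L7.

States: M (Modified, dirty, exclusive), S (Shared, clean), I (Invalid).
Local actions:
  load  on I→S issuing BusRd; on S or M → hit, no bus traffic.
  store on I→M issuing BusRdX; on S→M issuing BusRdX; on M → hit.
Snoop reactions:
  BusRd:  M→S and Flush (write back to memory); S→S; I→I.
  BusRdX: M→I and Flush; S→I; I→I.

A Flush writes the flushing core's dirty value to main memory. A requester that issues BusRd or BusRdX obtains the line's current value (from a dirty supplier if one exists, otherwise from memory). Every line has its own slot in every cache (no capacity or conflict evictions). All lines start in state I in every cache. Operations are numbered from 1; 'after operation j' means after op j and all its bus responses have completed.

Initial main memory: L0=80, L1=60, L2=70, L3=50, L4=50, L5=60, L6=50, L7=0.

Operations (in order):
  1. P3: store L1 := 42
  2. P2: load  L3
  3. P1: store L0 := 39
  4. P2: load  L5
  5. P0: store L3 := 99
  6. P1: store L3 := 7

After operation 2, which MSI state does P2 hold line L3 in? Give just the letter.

state = S

[1] P3: store L1 := 42 | P0:I, P1:I, P2:I, P3:M(42) | bus: BusRdX
[2] P2: load  L3 | P0:I, P1:I, P2:S(50), P3:I | bus: BusRd
[3] P1: store L0 := 39 | P0:I, P1:M(39), P2:I, P3:I | bus: BusRdX
[4] P2: load  L5 | P0:I, P1:I, P2:S(60), P3:I | bus: BusRd
[5] P0: store L3 := 99 | P0:M(99), P1:I, P2:I, P3:I | bus: BusRdX
[6] P1: store L3 := 7 | P0:I, P1:M(7), P2:I, P3:I | bus: BusRdX,Flush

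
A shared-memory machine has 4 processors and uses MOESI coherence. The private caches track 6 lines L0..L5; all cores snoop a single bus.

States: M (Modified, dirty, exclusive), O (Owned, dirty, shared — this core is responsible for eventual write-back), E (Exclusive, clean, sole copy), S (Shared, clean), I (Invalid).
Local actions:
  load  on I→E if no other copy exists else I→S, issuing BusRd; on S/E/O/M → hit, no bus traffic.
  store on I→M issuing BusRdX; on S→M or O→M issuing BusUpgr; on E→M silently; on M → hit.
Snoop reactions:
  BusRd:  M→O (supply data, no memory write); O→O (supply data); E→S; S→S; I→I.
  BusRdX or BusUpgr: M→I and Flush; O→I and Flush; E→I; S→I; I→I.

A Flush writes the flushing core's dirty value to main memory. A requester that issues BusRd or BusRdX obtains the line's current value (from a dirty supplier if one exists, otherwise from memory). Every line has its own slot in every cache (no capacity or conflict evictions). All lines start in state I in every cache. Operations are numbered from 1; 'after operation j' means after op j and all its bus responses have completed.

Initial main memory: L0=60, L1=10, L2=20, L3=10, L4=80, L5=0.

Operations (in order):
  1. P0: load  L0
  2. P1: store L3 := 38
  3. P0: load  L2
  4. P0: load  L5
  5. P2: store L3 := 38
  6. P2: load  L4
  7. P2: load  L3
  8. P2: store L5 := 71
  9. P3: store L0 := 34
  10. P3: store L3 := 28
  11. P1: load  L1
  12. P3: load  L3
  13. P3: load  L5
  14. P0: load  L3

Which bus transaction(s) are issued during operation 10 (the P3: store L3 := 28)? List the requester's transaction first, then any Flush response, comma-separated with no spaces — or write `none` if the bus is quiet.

1. P0: load  L0  bus=[BusRd]  L0: P0=E P1=I P2=I P3=I  mem[L0]=60
2. P1: store L3 := 38  bus=[BusRdX]  L3: P0=I P1=M P2=I P3=I  mem[L3]=10
3. P0: load  L2  bus=[BusRd]  L2: P0=E P1=I P2=I P3=I  mem[L2]=20
4. P0: load  L5  bus=[BusRd]  L5: P0=E P1=I P2=I P3=I  mem[L5]=0
5. P2: store L3 := 38  bus=[BusRdX,Flush]  L3: P0=I P1=I P2=M P3=I  mem[L3]=38
6. P2: load  L4  bus=[BusRd]  L4: P0=I P1=I P2=E P3=I  mem[L4]=80
7. P2: load  L3  bus=[-]  L3: P0=I P1=I P2=M P3=I  mem[L3]=38
8. P2: store L5 := 71  bus=[BusRdX]  L5: P0=I P1=I P2=M P3=I  mem[L5]=0
9. P3: store L0 := 34  bus=[BusRdX]  L0: P0=I P1=I P2=I P3=M  mem[L0]=60
10. P3: store L3 := 28  bus=[BusRdX,Flush]  L3: P0=I P1=I P2=I P3=M  mem[L3]=38
11. P1: load  L1  bus=[BusRd]  L1: P0=I P1=E P2=I P3=I  mem[L1]=10
12. P3: load  L3  bus=[-]  L3: P0=I P1=I P2=I P3=M  mem[L3]=38
13. P3: load  L5  bus=[BusRd]  L5: P0=I P1=I P2=O P3=S  mem[L5]=0
14. P0: load  L3  bus=[BusRd]  L3: P0=S P1=I P2=I P3=O  mem[L3]=38

bus = BusRdX,Flush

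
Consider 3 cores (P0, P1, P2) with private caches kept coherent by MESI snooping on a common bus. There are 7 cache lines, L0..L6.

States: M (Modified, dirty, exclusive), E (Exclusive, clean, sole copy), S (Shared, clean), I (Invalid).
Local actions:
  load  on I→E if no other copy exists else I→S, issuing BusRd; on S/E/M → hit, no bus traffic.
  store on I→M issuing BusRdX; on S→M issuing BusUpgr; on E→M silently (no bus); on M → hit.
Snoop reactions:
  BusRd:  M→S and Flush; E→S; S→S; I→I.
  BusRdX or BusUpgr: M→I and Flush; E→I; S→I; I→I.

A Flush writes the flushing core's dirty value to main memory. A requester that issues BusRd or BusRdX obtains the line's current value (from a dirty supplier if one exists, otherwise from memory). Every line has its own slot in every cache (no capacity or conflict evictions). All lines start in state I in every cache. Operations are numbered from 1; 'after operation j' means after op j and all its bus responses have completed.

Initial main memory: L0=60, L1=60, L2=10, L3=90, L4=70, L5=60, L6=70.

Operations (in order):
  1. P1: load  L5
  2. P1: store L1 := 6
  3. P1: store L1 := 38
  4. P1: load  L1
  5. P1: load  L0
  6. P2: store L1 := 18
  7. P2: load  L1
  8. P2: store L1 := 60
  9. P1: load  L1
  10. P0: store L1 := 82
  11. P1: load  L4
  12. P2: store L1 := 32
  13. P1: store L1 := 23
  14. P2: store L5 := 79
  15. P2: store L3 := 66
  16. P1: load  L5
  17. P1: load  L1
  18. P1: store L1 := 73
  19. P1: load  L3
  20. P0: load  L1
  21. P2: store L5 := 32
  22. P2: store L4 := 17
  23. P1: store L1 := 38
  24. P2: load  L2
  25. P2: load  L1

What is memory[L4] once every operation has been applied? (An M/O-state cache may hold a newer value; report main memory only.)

memory[L4] = 70

[1] P1: load  L5 | P0:I, P1:E(60), P2:I | bus: BusRd
[2] P1: store L1 := 6 | P0:I, P1:M(6), P2:I | bus: BusRdX
[3] P1: store L1 := 38 | P0:I, P1:M(38), P2:I | bus: none
[4] P1: load  L1 | P0:I, P1:M(38), P2:I | bus: none
[5] P1: load  L0 | P0:I, P1:E(60), P2:I | bus: BusRd
[6] P2: store L1 := 18 | P0:I, P1:I, P2:M(18) | bus: BusRdX,Flush
[7] P2: load  L1 | P0:I, P1:I, P2:M(18) | bus: none
[8] P2: store L1 := 60 | P0:I, P1:I, P2:M(60) | bus: none
[9] P1: load  L1 | P0:I, P1:S(60), P2:S(60) | bus: BusRd,Flush
[10] P0: store L1 := 82 | P0:M(82), P1:I, P2:I | bus: BusRdX
[11] P1: load  L4 | P0:I, P1:E(70), P2:I | bus: BusRd
[12] P2: store L1 := 32 | P0:I, P1:I, P2:M(32) | bus: BusRdX,Flush
[13] P1: store L1 := 23 | P0:I, P1:M(23), P2:I | bus: BusRdX,Flush
[14] P2: store L5 := 79 | P0:I, P1:I, P2:M(79) | bus: BusRdX
[15] P2: store L3 := 66 | P0:I, P1:I, P2:M(66) | bus: BusRdX
[16] P1: load  L5 | P0:I, P1:S(79), P2:S(79) | bus: BusRd,Flush
[17] P1: load  L1 | P0:I, P1:M(23), P2:I | bus: none
[18] P1: store L1 := 73 | P0:I, P1:M(73), P2:I | bus: none
[19] P1: load  L3 | P0:I, P1:S(66), P2:S(66) | bus: BusRd,Flush
[20] P0: load  L1 | P0:S(73), P1:S(73), P2:I | bus: BusRd,Flush
[21] P2: store L5 := 32 | P0:I, P1:I, P2:M(32) | bus: BusUpgr
[22] P2: store L4 := 17 | P0:I, P1:I, P2:M(17) | bus: BusRdX
[23] P1: store L1 := 38 | P0:I, P1:M(38), P2:I | bus: BusUpgr
[24] P2: load  L2 | P0:I, P1:I, P2:E(10) | bus: BusRd
[25] P2: load  L1 | P0:I, P1:S(38), P2:S(38) | bus: BusRd,Flush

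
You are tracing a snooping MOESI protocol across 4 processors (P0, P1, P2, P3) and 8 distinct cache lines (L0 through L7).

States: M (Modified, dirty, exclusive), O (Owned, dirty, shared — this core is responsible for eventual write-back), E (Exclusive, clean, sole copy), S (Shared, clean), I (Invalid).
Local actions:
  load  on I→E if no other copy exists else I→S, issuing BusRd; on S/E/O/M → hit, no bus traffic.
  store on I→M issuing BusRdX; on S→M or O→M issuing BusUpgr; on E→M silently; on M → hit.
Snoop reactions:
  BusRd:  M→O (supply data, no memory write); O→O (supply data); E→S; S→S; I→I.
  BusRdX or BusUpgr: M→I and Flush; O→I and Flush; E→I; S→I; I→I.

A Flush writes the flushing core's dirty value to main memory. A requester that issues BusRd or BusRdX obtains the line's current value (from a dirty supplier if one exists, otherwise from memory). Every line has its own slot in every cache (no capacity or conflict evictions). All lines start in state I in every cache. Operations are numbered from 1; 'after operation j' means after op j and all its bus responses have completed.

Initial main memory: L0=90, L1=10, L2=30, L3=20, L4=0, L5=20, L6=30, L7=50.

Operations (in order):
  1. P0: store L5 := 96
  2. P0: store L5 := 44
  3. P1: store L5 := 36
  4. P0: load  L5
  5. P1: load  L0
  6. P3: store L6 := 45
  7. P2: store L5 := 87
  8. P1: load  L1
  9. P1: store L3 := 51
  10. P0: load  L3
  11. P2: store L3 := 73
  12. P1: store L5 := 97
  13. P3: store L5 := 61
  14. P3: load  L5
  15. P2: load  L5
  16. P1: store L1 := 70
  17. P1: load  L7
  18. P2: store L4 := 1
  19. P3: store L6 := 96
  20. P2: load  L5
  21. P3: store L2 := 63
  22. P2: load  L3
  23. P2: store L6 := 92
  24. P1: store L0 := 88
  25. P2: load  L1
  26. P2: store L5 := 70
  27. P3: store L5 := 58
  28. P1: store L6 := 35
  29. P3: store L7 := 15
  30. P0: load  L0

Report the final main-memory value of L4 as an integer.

[1] P0: store L5 := 96 | P0:M(96), P1:I, P2:I, P3:I | bus: BusRdX
[2] P0: store L5 := 44 | P0:M(44), P1:I, P2:I, P3:I | bus: none
[3] P1: store L5 := 36 | P0:I, P1:M(36), P2:I, P3:I | bus: BusRdX,Flush
[4] P0: load  L5 | P0:S(36), P1:O(36), P2:I, P3:I | bus: BusRd
[5] P1: load  L0 | P0:I, P1:E(90), P2:I, P3:I | bus: BusRd
[6] P3: store L6 := 45 | P0:I, P1:I, P2:I, P3:M(45) | bus: BusRdX
[7] P2: store L5 := 87 | P0:I, P1:I, P2:M(87), P3:I | bus: BusRdX,Flush
[8] P1: load  L1 | P0:I, P1:E(10), P2:I, P3:I | bus: BusRd
[9] P1: store L3 := 51 | P0:I, P1:M(51), P2:I, P3:I | bus: BusRdX
[10] P0: load  L3 | P0:S(51), P1:O(51), P2:I, P3:I | bus: BusRd
[11] P2: store L3 := 73 | P0:I, P1:I, P2:M(73), P3:I | bus: BusRdX,Flush
[12] P1: store L5 := 97 | P0:I, P1:M(97), P2:I, P3:I | bus: BusRdX,Flush
[13] P3: store L5 := 61 | P0:I, P1:I, P2:I, P3:M(61) | bus: BusRdX,Flush
[14] P3: load  L5 | P0:I, P1:I, P2:I, P3:M(61) | bus: none
[15] P2: load  L5 | P0:I, P1:I, P2:S(61), P3:O(61) | bus: BusRd
[16] P1: store L1 := 70 | P0:I, P1:M(70), P2:I, P3:I | bus: none
[17] P1: load  L7 | P0:I, P1:E(50), P2:I, P3:I | bus: BusRd
[18] P2: store L4 := 1 | P0:I, P1:I, P2:M(1), P3:I | bus: BusRdX
[19] P3: store L6 := 96 | P0:I, P1:I, P2:I, P3:M(96) | bus: none
[20] P2: load  L5 | P0:I, P1:I, P2:S(61), P3:O(61) | bus: none
[21] P3: store L2 := 63 | P0:I, P1:I, P2:I, P3:M(63) | bus: BusRdX
[22] P2: load  L3 | P0:I, P1:I, P2:M(73), P3:I | bus: none
[23] P2: store L6 := 92 | P0:I, P1:I, P2:M(92), P3:I | bus: BusRdX,Flush
[24] P1: store L0 := 88 | P0:I, P1:M(88), P2:I, P3:I | bus: none
[25] P2: load  L1 | P0:I, P1:O(70), P2:S(70), P3:I | bus: BusRd
[26] P2: store L5 := 70 | P0:I, P1:I, P2:M(70), P3:I | bus: BusUpgr,Flush
[27] P3: store L5 := 58 | P0:I, P1:I, P2:I, P3:M(58) | bus: BusRdX,Flush
[28] P1: store L6 := 35 | P0:I, P1:M(35), P2:I, P3:I | bus: BusRdX,Flush
[29] P3: store L7 := 15 | P0:I, P1:I, P2:I, P3:M(15) | bus: BusRdX
[30] P0: load  L0 | P0:S(88), P1:O(88), P2:I, P3:I | bus: BusRd

memory[L4] = 0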